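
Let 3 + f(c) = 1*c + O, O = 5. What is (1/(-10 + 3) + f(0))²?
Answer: 169/49 ≈ 3.4490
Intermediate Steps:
f(c) = 2 + c (f(c) = -3 + (1*c + 5) = -3 + (c + 5) = -3 + (5 + c) = 2 + c)
(1/(-10 + 3) + f(0))² = (1/(-10 + 3) + (2 + 0))² = (1/(-7) + 2)² = (-⅐ + 2)² = (13/7)² = 169/49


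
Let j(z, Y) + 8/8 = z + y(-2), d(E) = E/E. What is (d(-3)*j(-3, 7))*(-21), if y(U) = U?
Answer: 126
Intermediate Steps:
d(E) = 1
j(z, Y) = -3 + z (j(z, Y) = -1 + (z - 2) = -1 + (-2 + z) = -3 + z)
(d(-3)*j(-3, 7))*(-21) = (1*(-3 - 3))*(-21) = (1*(-6))*(-21) = -6*(-21) = 126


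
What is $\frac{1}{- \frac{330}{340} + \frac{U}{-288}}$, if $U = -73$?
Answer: $- \frac{4896}{3511} \approx -1.3945$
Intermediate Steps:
$\frac{1}{- \frac{330}{340} + \frac{U}{-288}} = \frac{1}{- \frac{330}{340} - \frac{73}{-288}} = \frac{1}{\left(-330\right) \frac{1}{340} - - \frac{73}{288}} = \frac{1}{- \frac{33}{34} + \frac{73}{288}} = \frac{1}{- \frac{3511}{4896}} = - \frac{4896}{3511}$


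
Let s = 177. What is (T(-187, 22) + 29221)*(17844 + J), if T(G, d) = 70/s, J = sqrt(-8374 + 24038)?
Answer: 30764168276/59 + 20688748*sqrt(979)/177 ≈ 5.2508e+8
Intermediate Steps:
J = 4*sqrt(979) (J = sqrt(15664) = 4*sqrt(979) ≈ 125.16)
T(G, d) = 70/177
(T(-187, 22) + 29221)*(17844 + J) = (70/177 + 29221)*(17844 + 4*sqrt(979)) = 5172187*(17844 + 4*sqrt(979))/177 = 30764168276/59 + 20688748*sqrt(979)/177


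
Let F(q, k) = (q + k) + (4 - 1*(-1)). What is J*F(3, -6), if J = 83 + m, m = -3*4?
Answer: 142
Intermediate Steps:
m = -12
J = 71 (J = 83 - 12 = 71)
F(q, k) = 5 + k + q (F(q, k) = (k + q) + (4 + 1) = (k + q) + 5 = 5 + k + q)
J*F(3, -6) = 71*(5 - 6 + 3) = 71*2 = 142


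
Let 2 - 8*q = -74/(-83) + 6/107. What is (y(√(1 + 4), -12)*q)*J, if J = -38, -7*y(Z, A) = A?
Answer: -532722/62167 ≈ -8.5692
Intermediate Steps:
y(Z, A) = -A/7
q = 4673/35524 (q = ¼ - (-74/(-83) + 6/107)/8 = ¼ - (-74*(-1/83) + 6*(1/107))/8 = ¼ - (74/83 + 6/107)/8 = ¼ - ⅛*8416/8881 = ¼ - 1052/8881 = 4673/35524 ≈ 0.13154)
(y(√(1 + 4), -12)*q)*J = (-⅐*(-12)*(4673/35524))*(-38) = ((12/7)*(4673/35524))*(-38) = (14019/62167)*(-38) = -532722/62167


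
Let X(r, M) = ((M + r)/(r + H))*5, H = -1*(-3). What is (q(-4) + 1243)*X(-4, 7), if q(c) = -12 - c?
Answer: -18525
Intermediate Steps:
H = 3
X(r, M) = 5*(M + r)/(3 + r) (X(r, M) = ((M + r)/(r + 3))*5 = ((M + r)/(3 + r))*5 = 5*(M + r)/(3 + r))
(q(-4) + 1243)*X(-4, 7) = ((-12 - 1*(-4)) + 1243)*(5*(7 - 4)/(3 - 4)) = ((-12 + 4) + 1243)*(5*3/(-1)) = (-8 + 1243)*(5*(-1)*3) = 1235*(-15) = -18525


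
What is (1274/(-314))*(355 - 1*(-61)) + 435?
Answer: -196697/157 ≈ -1252.8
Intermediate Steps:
(1274/(-314))*(355 - 1*(-61)) + 435 = (1274*(-1/314))*(355 + 61) + 435 = -637/157*416 + 435 = -264992/157 + 435 = -196697/157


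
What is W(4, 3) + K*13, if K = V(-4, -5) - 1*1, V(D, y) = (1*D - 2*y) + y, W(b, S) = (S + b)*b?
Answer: 28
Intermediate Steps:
W(b, S) = b*(S + b)
V(D, y) = D - y (V(D, y) = (D - 2*y) + y = D - y)
K = 0 (K = (-4 - 1*(-5)) - 1*1 = (-4 + 5) - 1 = 1 - 1 = 0)
W(4, 3) + K*13 = 4*(3 + 4) + 0*13 = 4*7 + 0 = 28 + 0 = 28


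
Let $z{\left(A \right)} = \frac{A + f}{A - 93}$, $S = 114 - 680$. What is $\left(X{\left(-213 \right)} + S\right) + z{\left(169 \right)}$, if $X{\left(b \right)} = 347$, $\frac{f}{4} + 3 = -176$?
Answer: $- \frac{17191}{76} \approx -226.2$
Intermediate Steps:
$f = -716$ ($f = -12 + 4 \left(-176\right) = -12 - 704 = -716$)
$S = -566$ ($S = 114 - 680 = -566$)
$z{\left(A \right)} = \frac{-716 + A}{-93 + A}$ ($z{\left(A \right)} = \frac{A - 716}{A - 93} = \frac{-716 + A}{-93 + A}$)
$\left(X{\left(-213 \right)} + S\right) + z{\left(169 \right)} = \left(347 - 566\right) + \frac{-716 + 169}{-93 + 169} = -219 + \frac{1}{76} \left(-547\right) = -219 - \frac{547}{76} = - \frac{17191}{76}$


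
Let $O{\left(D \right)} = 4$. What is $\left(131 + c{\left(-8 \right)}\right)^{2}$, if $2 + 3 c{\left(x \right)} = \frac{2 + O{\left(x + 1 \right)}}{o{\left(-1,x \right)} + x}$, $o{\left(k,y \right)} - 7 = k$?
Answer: $\frac{150544}{9} \approx 16727.0$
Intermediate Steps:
$o{\left(k,y \right)} = 7 + k$
$c{\left(x \right)} = - \frac{2}{3} + \frac{2}{6 + x}$ ($c{\left(x \right)} = - \frac{2}{3} + \frac{\left(2 + 4\right) \frac{1}{\left(7 - 1\right) + x}}{3} = - \frac{2}{3} + \frac{6 \frac{1}{6 + x}}{3} = - \frac{2}{3} + \frac{2}{6 + x}$)
$\left(131 + c{\left(-8 \right)}\right)^{2} = \left(131 + \frac{2 \left(-3 - -8\right)}{3 \left(6 - 8\right)}\right)^{2} = \left(131 + \frac{2 \left(-3 + 8\right)}{3 \left(-2\right)}\right)^{2} = \left(131 + \frac{2}{3} \left(- \frac{1}{2}\right) 5\right)^{2} = \left(131 - \frac{5}{3}\right)^{2} = \left(\frac{388}{3}\right)^{2} = \frac{150544}{9}$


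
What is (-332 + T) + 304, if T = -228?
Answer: -256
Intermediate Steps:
(-332 + T) + 304 = (-332 - 228) + 304 = -560 + 304 = -256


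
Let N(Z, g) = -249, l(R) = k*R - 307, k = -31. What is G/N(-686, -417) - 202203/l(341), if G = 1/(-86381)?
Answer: 1449719283095/77991158994 ≈ 18.588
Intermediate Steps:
G = -1/86381 ≈ -1.1577e-5
l(R) = -307 - 31*R (l(R) = -31*R - 307 = -307 - 31*R)
G/N(-686, -417) - 202203/l(341) = -1/86381/(-249) - 202203/(-307 - 31*341) = -1/86381*(-1/249) - 202203/(-307 - 10571) = 1/21508869 - 202203/(-10878) = 1/21508869 - 202203*(-1/10878) = 1/21508869 + 67401/3626 = 1449719283095/77991158994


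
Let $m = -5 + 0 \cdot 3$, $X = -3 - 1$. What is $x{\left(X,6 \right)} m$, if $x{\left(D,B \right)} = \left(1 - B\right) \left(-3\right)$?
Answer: $-75$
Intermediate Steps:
$X = -4$ ($X = -3 - 1 = -4$)
$x{\left(D,B \right)} = -3 + 3 B$
$m = -5$ ($m = -5 + 0 = -5$)
$x{\left(X,6 \right)} m = \left(-3 + 3 \cdot 6\right) \left(-5\right) = \left(-3 + 18\right) \left(-5\right) = 15 \left(-5\right) = -75$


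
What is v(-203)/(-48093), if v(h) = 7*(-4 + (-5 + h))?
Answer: 1484/48093 ≈ 0.030857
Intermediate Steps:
v(h) = -63 + 7*h (v(h) = 7*(-9 + h) = -63 + 7*h)
v(-203)/(-48093) = (-63 + 7*(-203))/(-48093) = (-63 - 1421)*(-1/48093) = -1484*(-1/48093) = 1484/48093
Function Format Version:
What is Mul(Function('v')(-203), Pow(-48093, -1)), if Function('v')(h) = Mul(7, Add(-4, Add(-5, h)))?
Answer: Rational(1484, 48093) ≈ 0.030857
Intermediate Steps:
Function('v')(h) = Add(-63, Mul(7, h)) (Function('v')(h) = Mul(7, Add(-9, h)) = Add(-63, Mul(7, h)))
Mul(Function('v')(-203), Pow(-48093, -1)) = Mul(Add(-63, Mul(7, -203)), Pow(-48093, -1)) = Mul(Add(-63, -1421), Rational(-1, 48093)) = Mul(-1484, Rational(-1, 48093)) = Rational(1484, 48093)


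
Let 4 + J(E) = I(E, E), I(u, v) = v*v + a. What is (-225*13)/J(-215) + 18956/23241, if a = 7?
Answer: 489593/650748 ≈ 0.75235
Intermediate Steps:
I(u, v) = 7 + v**2 (I(u, v) = v*v + 7 = v**2 + 7 = 7 + v**2)
J(E) = 3 + E**2 (J(E) = -4 + (7 + E**2) = 3 + E**2)
(-225*13)/J(-215) + 18956/23241 = (-225*13)/(3 + (-215)**2) + 18956/23241 = -2925/(3 + 46225) + 18956*(1/23241) = -2925/46228 + 18956/23241 = -2925*1/46228 + 18956/23241 = -225/3556 + 18956/23241 = 489593/650748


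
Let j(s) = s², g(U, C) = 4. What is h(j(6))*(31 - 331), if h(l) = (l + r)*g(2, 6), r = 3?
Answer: -46800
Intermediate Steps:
h(l) = 12 + 4*l (h(l) = (l + 3)*4 = (3 + l)*4 = 12 + 4*l)
h(j(6))*(31 - 331) = (12 + 4*6²)*(31 - 331) = (12 + 4*36)*(-300) = (12 + 144)*(-300) = 156*(-300) = -46800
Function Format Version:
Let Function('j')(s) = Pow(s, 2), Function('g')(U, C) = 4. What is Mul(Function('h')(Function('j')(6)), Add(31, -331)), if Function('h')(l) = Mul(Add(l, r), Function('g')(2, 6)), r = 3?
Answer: -46800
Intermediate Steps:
Function('h')(l) = Add(12, Mul(4, l)) (Function('h')(l) = Mul(Add(l, 3), 4) = Mul(Add(3, l), 4) = Add(12, Mul(4, l)))
Mul(Function('h')(Function('j')(6)), Add(31, -331)) = Mul(Add(12, Mul(4, Pow(6, 2))), Add(31, -331)) = Mul(Add(12, Mul(4, 36)), -300) = Mul(Add(12, 144), -300) = Mul(156, -300) = -46800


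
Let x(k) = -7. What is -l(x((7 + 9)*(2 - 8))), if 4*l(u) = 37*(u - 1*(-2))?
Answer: 185/4 ≈ 46.250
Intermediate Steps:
l(u) = 37/2 + 37*u/4 (l(u) = (37*(u - 1*(-2)))/4 = (37*(u + 2))/4 = (37*(2 + u))/4 = (74 + 37*u)/4 = 37/2 + 37*u/4)
-l(x((7 + 9)*(2 - 8))) = -(37/2 + (37/4)*(-7)) = -(37/2 - 259/4) = -1*(-185/4) = 185/4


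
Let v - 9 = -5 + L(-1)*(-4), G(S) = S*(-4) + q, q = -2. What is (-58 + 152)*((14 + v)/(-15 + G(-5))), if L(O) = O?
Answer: 2068/3 ≈ 689.33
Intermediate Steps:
G(S) = -2 - 4*S (G(S) = S*(-4) - 2 = -4*S - 2 = -2 - 4*S)
v = 8 (v = 9 + (-5 - 1*(-4)) = 9 + (-5 + 4) = 9 - 1 = 8)
(-58 + 152)*((14 + v)/(-15 + G(-5))) = (-58 + 152)*((14 + 8)/(-15 + (-2 - 4*(-5)))) = 94*(22/(-15 + (-2 + 20))) = 94*(22/(-15 + 18)) = 94*(22/3) = 2068/3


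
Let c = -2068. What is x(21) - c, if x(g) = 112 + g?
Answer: 2201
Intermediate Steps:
x(21) - c = (112 + 21) - 1*(-2068) = 133 + 2068 = 2201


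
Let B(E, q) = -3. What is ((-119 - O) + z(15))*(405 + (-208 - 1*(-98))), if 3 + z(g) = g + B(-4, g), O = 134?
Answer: -71980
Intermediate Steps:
z(g) = -6 + g (z(g) = -3 + (g - 3) = -3 + (-3 + g) = -6 + g)
((-119 - O) + z(15))*(405 + (-208 - 1*(-98))) = ((-119 - 1*134) + (-6 + 15))*(405 + (-208 - 1*(-98))) = ((-119 - 134) + 9)*(405 + (-208 + 98)) = (-253 + 9)*(405 - 110) = -244*295 = -71980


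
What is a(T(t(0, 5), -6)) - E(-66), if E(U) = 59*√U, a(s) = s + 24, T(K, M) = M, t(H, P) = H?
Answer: 18 - 59*I*√66 ≈ 18.0 - 479.32*I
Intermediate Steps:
a(s) = 24 + s
a(T(t(0, 5), -6)) - E(-66) = (24 - 6) - 59*√(-66) = 18 - 59*I*√66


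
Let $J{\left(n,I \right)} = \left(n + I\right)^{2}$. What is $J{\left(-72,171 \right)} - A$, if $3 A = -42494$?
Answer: $\frac{71897}{3} \approx 23966.0$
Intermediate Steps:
$J{\left(n,I \right)} = \left(I + n\right)^{2}$
$A = - \frac{42494}{3}$ ($A = \frac{1}{3} \left(-42494\right) = - \frac{42494}{3} \approx -14165.0$)
$J{\left(-72,171 \right)} - A = \left(171 - 72\right)^{2} - - \frac{42494}{3} = 99^{2} + \frac{42494}{3} = 9801 + \frac{42494}{3} = \frac{71897}{3}$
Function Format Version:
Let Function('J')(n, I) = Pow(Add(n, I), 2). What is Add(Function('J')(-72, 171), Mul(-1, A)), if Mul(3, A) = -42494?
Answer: Rational(71897, 3) ≈ 23966.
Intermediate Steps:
Function('J')(n, I) = Pow(Add(I, n), 2)
A = Rational(-42494, 3) (A = Mul(Rational(1, 3), -42494) = Rational(-42494, 3) ≈ -14165.)
Add(Function('J')(-72, 171), Mul(-1, A)) = Add(Pow(Add(171, -72), 2), Mul(-1, Rational(-42494, 3))) = Add(Pow(99, 2), Rational(42494, 3)) = Add(9801, Rational(42494, 3)) = Rational(71897, 3)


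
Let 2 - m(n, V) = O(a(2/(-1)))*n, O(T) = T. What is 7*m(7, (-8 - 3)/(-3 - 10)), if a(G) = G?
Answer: 112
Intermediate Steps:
m(n, V) = 2 + 2*n (m(n, V) = 2 - 2/(-1)*n = 2 - 2*(-1)*n = 2 - (-2)*n = 2 + 2*n)
7*m(7, (-8 - 3)/(-3 - 10)) = 7*(2 + 2*7) = 7*(2 + 14) = 7*16 = 112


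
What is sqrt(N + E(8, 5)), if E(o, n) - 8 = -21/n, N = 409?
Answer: 4*sqrt(645)/5 ≈ 20.317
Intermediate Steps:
E(o, n) = 8 - 21/n
sqrt(N + E(8, 5)) = sqrt(409 + (8 - 21/5)) = sqrt(409 + 19/5) = sqrt(2064/5) = 4*sqrt(645)/5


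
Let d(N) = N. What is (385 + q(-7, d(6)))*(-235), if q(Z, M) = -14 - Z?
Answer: -88830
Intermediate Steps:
(385 + q(-7, d(6)))*(-235) = (385 + (-14 - 1*(-7)))*(-235) = (385 + (-14 + 7))*(-235) = (385 - 7)*(-235) = 378*(-235) = -88830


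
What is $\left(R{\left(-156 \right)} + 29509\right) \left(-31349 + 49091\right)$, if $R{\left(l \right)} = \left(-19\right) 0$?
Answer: $523548678$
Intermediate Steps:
$R{\left(l \right)} = 0$
$\left(R{\left(-156 \right)} + 29509\right) \left(-31349 + 49091\right) = \left(0 + 29509\right) \left(-31349 + 49091\right) = 29509 \cdot 17742 = 523548678$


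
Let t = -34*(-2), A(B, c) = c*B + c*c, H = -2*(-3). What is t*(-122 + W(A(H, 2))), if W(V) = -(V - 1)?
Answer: -9316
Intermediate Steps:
H = 6
A(B, c) = c² + B*c (A(B, c) = B*c + c² = c² + B*c)
t = 68
W(V) = 1 - V (W(V) = -(-1 + V) = 1 - V)
t*(-122 + W(A(H, 2))) = 68*(-122 + (1 - 2*(6 + 2))) = 68*(-122 + (1 - 2*8)) = 68*(-122 + (1 - 1*16)) = 68*(-122 + (1 - 16)) = 68*(-122 - 15) = 68*(-137) = -9316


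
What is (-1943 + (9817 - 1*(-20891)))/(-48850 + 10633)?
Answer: -28765/38217 ≈ -0.75268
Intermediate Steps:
(-1943 + (9817 - 1*(-20891)))/(-48850 + 10633) = (-1943 + (9817 + 20891))/(-38217) = (-1943 + 30708)*(-1/38217) = 28765*(-1/38217) = -28765/38217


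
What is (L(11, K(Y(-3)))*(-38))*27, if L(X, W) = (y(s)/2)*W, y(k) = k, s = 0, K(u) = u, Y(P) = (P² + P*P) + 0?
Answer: 0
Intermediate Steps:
Y(P) = 2*P² (Y(P) = (P² + P²) + 0 = 2*P² + 0 = 2*P²)
L(X, W) = 0 (L(X, W) = (0/2)*W = (0*(½))*W = 0*W = 0)
(L(11, K(Y(-3)))*(-38))*27 = (0*(-38))*27 = 0*27 = 0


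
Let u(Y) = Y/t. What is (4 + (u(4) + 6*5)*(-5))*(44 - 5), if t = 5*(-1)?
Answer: -5538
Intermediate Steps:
t = -5
u(Y) = -Y/5 (u(Y) = Y/(-5) = Y*(-⅕) = -Y/5)
(4 + (u(4) + 6*5)*(-5))*(44 - 5) = (4 + (-⅕*4 + 6*5)*(-5))*(44 - 5) = (4 + (-⅘ + 30)*(-5))*39 = (4 + (146/5)*(-5))*39 = (4 - 146)*39 = -142*39 = -5538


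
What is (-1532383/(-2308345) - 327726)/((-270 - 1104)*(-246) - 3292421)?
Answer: 756503141087/6819813709865 ≈ 0.11093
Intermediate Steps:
(-1532383/(-2308345) - 327726)/((-270 - 1104)*(-246) - 3292421) = (-1532383*(-1/2308345) - 327726)/(-1374*(-246) - 3292421) = (1532383/2308345 - 327726)/(338004 - 3292421) = -756503141087/2308345/(-2954417) = -756503141087/2308345*(-1/2954417) = 756503141087/6819813709865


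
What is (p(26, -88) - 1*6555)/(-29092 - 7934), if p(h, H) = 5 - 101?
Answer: 739/4114 ≈ 0.17963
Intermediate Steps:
p(h, H) = -96
(p(26, -88) - 1*6555)/(-29092 - 7934) = (-96 - 1*6555)/(-29092 - 7934) = (-96 - 6555)/(-37026) = -6651*(-1/37026) = 739/4114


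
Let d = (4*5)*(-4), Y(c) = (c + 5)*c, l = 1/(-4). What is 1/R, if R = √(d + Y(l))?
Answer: -4*I*√1299/1299 ≈ -0.11098*I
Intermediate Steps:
l = -¼ ≈ -0.25000
Y(c) = c*(5 + c) (Y(c) = (5 + c)*c = c*(5 + c))
d = -80 (d = 20*(-4) = -80)
R = I*√1299/4 (R = √(-80 - (5 - ¼)/4) = √(-80 - ¼*19/4) = √(-80 - 19/16) = √(-1299/16) = I*√1299/4 ≈ 9.0104*I)
1/R = 1/(I*√1299/4) = -4*I*√1299/1299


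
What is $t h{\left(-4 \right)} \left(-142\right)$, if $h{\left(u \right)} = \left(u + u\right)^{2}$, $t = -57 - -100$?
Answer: $-390784$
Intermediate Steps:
$t = 43$ ($t = -57 + 100 = 43$)
$h{\left(u \right)} = 4 u^{2}$ ($h{\left(u \right)} = \left(2 u\right)^{2} = 4 u^{2}$)
$t h{\left(-4 \right)} \left(-142\right) = 43 \cdot 4 \left(-4\right)^{2} \left(-142\right) = 43 \cdot 4 \cdot 16 \left(-142\right) = 43 \cdot 64 \left(-142\right) = 2752 \left(-142\right) = -390784$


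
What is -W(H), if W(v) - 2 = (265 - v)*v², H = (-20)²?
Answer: 21599998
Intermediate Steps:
H = 400
W(v) = 2 + v²*(265 - v) (W(v) = 2 + (265 - v)*v² = 2 + v²*(265 - v))
-W(H) = -(2 - 1*400³ + 265*400²) = -(2 - 1*64000000 + 265*160000) = -(2 - 64000000 + 42400000) = -1*(-21599998) = 21599998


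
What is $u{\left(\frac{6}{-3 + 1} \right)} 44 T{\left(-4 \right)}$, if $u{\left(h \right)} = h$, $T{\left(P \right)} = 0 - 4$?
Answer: $528$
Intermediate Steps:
$T{\left(P \right)} = -4$
$u{\left(\frac{6}{-3 + 1} \right)} 44 T{\left(-4 \right)} = \frac{6}{-3 + 1} \cdot 44 \left(-4\right) = \frac{6}{-2} \cdot 44 \left(-4\right) = 6 \left(- \frac{1}{2}\right) 44 \left(-4\right) = \left(-3\right) 44 \left(-4\right) = \left(-132\right) \left(-4\right) = 528$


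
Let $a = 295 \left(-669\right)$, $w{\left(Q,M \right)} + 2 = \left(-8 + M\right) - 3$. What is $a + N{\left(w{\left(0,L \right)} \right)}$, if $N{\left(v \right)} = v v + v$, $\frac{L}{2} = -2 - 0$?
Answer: $-197083$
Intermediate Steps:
$L = -4$ ($L = 2 \left(-2 - 0\right) = 2 \left(-2 + 0\right) = 2 \left(-2\right) = -4$)
$w{\left(Q,M \right)} = -13 + M$ ($w{\left(Q,M \right)} = -2 + \left(\left(-8 + M\right) - 3\right) = -2 + \left(-11 + M\right) = -13 + M$)
$N{\left(v \right)} = v + v^{2}$ ($N{\left(v \right)} = v^{2} + v = v + v^{2}$)
$a = -197355$
$a + N{\left(w{\left(0,L \right)} \right)} = -197355 + \left(-13 - 4\right) \left(1 - 17\right) = -197355 - 17 \left(1 - 17\right) = -197355 - -272 = -197355 + 272 = -197083$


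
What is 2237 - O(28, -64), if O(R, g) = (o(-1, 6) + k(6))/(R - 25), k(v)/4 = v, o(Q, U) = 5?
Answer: 6682/3 ≈ 2227.3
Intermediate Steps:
k(v) = 4*v
O(R, g) = 29/(-25 + R) (O(R, g) = (5 + 4*6)/(R - 25) = (5 + 24)/(-25 + R) = 29/(-25 + R))
2237 - O(28, -64) = 2237 - 29/(-25 + 28) = 2237 - 29/3 = 6682/3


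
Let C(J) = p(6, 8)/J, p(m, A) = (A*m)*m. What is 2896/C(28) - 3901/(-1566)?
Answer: 444817/1566 ≈ 284.05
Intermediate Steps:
p(m, A) = A*m²
C(J) = 288/J (C(J) = (8*6²)/J = (8*36)/J = 288/J)
2896/C(28) - 3901/(-1566) = 2896/((288/28)) - 3901/(-1566) = 2896/((288*(1/28))) - 3901*(-1/1566) = 2896/(72/7) + 3901/1566 = 2896*(7/72) + 3901/1566 = 2534/9 + 3901/1566 = 444817/1566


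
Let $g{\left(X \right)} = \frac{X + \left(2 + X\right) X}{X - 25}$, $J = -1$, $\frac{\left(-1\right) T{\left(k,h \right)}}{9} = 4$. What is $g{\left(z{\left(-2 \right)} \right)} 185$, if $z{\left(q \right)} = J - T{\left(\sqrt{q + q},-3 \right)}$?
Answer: $24605$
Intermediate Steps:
$T{\left(k,h \right)} = -36$ ($T{\left(k,h \right)} = \left(-9\right) 4 = -36$)
$z{\left(q \right)} = 35$ ($z{\left(q \right)} = -1 - -36 = -1 + 36 = 35$)
$g{\left(X \right)} = \frac{X + X \left(2 + X\right)}{-25 + X}$
$g{\left(z{\left(-2 \right)} \right)} 185 = \frac{35 \left(3 + 35\right)}{-25 + 35} \cdot 185 = 35 \cdot \frac{1}{10} \cdot 38 \cdot 185 = 133 \cdot 185 = 24605$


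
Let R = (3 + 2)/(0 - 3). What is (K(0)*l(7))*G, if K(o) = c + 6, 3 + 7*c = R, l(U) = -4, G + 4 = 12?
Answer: -512/3 ≈ -170.67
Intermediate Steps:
G = 8 (G = -4 + 12 = 8)
R = -5/3 (R = 5/(-3) = 5*(-⅓) = -5/3 ≈ -1.6667)
c = -⅔ (c = -3/7 + (⅐)*(-5/3) = -3/7 - 5/21 = -⅔ ≈ -0.66667)
K(o) = 16/3 (K(o) = -⅔ + 6 = 16/3)
(K(0)*l(7))*G = ((16/3)*(-4))*8 = -64/3*8 = -512/3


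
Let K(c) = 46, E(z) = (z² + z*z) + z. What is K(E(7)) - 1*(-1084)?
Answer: 1130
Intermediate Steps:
E(z) = z + 2*z² (E(z) = (z² + z²) + z = 2*z² + z = z + 2*z²)
K(E(7)) - 1*(-1084) = 46 - 1*(-1084) = 46 + 1084 = 1130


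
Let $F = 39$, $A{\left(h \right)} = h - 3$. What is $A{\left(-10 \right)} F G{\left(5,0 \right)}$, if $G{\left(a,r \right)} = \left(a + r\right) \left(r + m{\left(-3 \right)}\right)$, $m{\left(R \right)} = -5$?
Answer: $12675$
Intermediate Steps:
$A{\left(h \right)} = -3 + h$
$G{\left(a,r \right)} = \left(-5 + r\right) \left(a + r\right)$ ($G{\left(a,r \right)} = \left(a + r\right) \left(r - 5\right) = \left(a + r\right) \left(-5 + r\right) = \left(-5 + r\right) \left(a + r\right)$)
$A{\left(-10 \right)} F G{\left(5,0 \right)} = \left(-3 - 10\right) 39 \left(0^{2} - 25 - 0 + 5 \cdot 0\right) = \left(-13\right) 39 \left(0 - 25 + 0 + 0\right) = \left(-507\right) \left(-25\right) = 12675$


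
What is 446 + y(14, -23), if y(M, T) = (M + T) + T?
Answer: 414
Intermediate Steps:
y(M, T) = M + 2*T
446 + y(14, -23) = 446 + (14 + 2*(-23)) = 446 + (14 - 46) = 446 - 32 = 414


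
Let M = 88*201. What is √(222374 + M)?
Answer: √240062 ≈ 489.96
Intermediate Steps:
M = 17688
√(222374 + M) = √(222374 + 17688) = √240062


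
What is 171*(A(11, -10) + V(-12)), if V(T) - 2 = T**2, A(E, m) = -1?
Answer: 24795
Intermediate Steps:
V(T) = 2 + T**2
171*(A(11, -10) + V(-12)) = 171*(-1 + (2 + (-12)**2)) = 171*(-1 + (2 + 144)) = 171*(-1 + 146) = 171*145 = 24795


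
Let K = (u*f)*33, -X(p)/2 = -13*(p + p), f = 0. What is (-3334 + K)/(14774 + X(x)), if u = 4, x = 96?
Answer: -1667/9883 ≈ -0.16867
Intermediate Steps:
X(p) = 52*p (X(p) = -(-26)*(p + p) = -(-26)*2*p = -(-52)*p = 52*p)
K = 0 (K = (4*0)*33 = 0*33 = 0)
(-3334 + K)/(14774 + X(x)) = (-3334 + 0)/(14774 + 52*96) = -3334/(14774 + 4992) = -3334/19766 = -3334*1/19766 = -1667/9883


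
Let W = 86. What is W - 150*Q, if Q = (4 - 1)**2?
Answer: -1264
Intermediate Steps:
Q = 9 (Q = 3**2 = 9)
W - 150*Q = 86 - 150*9 = 86 - 1350 = -1264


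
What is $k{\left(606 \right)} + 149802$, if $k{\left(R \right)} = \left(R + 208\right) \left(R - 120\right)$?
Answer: $545406$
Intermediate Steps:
$k{\left(R \right)} = \left(-120 + R\right) \left(208 + R\right)$ ($k{\left(R \right)} = \left(208 + R\right) \left(-120 + R\right) = \left(-120 + R\right) \left(208 + R\right)$)
$k{\left(606 \right)} + 149802 = \left(-24960 + 606^{2} + 88 \cdot 606\right) + 149802 = \left(-24960 + 367236 + 53328\right) + 149802 = 395604 + 149802 = 545406$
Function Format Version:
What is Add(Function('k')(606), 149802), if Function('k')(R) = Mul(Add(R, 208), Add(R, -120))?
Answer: 545406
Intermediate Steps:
Function('k')(R) = Mul(Add(-120, R), Add(208, R)) (Function('k')(R) = Mul(Add(208, R), Add(-120, R)) = Mul(Add(-120, R), Add(208, R)))
Add(Function('k')(606), 149802) = Add(Add(-24960, Pow(606, 2), Mul(88, 606)), 149802) = Add(Add(-24960, 367236, 53328), 149802) = Add(395604, 149802) = 545406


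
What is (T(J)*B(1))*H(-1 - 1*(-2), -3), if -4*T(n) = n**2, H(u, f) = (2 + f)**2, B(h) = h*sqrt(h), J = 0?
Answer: 0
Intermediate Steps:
B(h) = h**(3/2)
T(n) = -n**2/4
(T(J)*B(1))*H(-1 - 1*(-2), -3) = ((-1/4*0**2)*1**(3/2))*(2 - 3)**2 = (-1/4*0*1)*(-1)**2 = (0*1)*1 = 0*1 = 0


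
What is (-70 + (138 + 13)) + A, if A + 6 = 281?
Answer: 356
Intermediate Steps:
A = 275 (A = -6 + 281 = 275)
(-70 + (138 + 13)) + A = (-70 + (138 + 13)) + 275 = (-70 + 151) + 275 = 81 + 275 = 356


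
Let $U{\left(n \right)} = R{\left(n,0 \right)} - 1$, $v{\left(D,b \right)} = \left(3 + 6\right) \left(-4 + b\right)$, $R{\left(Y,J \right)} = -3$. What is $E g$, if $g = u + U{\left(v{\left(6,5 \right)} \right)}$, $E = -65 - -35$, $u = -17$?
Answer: $630$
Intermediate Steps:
$v{\left(D,b \right)} = -36 + 9 b$ ($v{\left(D,b \right)} = 9 \left(-4 + b\right) = -36 + 9 b$)
$U{\left(n \right)} = -4$ ($U{\left(n \right)} = -3 - 1 = -4$)
$E = -30$ ($E = -65 + 35 = -30$)
$g = -21$ ($g = -17 - 4 = -21$)
$E g = \left(-30\right) \left(-21\right) = 630$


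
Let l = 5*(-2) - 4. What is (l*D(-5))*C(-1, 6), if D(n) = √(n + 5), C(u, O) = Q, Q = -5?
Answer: 0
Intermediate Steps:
C(u, O) = -5
l = -14 (l = -10 - 4 = -14)
D(n) = √(5 + n)
(l*D(-5))*C(-1, 6) = -14*√(5 - 5)*(-5) = -14*√0*(-5) = -14*0*(-5) = 0*(-5) = 0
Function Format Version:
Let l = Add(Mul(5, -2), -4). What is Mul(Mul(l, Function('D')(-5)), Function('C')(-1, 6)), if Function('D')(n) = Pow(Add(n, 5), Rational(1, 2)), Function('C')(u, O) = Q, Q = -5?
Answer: 0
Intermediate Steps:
Function('C')(u, O) = -5
l = -14 (l = Add(-10, -4) = -14)
Function('D')(n) = Pow(Add(5, n), Rational(1, 2))
Mul(Mul(l, Function('D')(-5)), Function('C')(-1, 6)) = Mul(Mul(-14, Pow(Add(5, -5), Rational(1, 2))), -5) = Mul(Mul(-14, Pow(0, Rational(1, 2))), -5) = Mul(Mul(-14, 0), -5) = Mul(0, -5) = 0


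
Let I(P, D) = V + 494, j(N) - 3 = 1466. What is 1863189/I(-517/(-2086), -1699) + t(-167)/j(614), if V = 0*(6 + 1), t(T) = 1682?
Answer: 210604273/55822 ≈ 3772.8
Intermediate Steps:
j(N) = 1469 (j(N) = 3 + 1466 = 1469)
V = 0 (V = 0*7 = 0)
I(P, D) = 494 (I(P, D) = 0 + 494 = 494)
1863189/I(-517/(-2086), -1699) + t(-167)/j(614) = 1863189/494 + 1682/1469 = 210604273/55822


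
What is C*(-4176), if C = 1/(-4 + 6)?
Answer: -2088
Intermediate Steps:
C = ½ (C = 1/2 = ½ ≈ 0.50000)
C*(-4176) = (½)*(-4176) = -2088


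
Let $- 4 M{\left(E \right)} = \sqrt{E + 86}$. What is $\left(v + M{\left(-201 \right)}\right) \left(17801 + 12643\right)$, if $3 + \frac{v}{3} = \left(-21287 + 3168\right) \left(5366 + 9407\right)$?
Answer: $-24447018190680 - 7611 i \sqrt{115} \approx -2.4447 \cdot 10^{13} - 81619.0 i$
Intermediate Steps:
$M{\left(E \right)} = - \frac{\sqrt{86 + E}}{4}$ ($M{\left(E \right)} = - \frac{\sqrt{E + 86}}{4} = - \frac{\sqrt{86 + E}}{4}$)
$v = -803015970$ ($v = -9 + 3 \left(-21287 + 3168\right) \left(5366 + 9407\right) = -9 + 3 \left(\left(-18119\right) 14773\right) = -9 + 3 \left(-267671987\right) = -9 - 803015961 = -803015970$)
$\left(v + M{\left(-201 \right)}\right) \left(17801 + 12643\right) = \left(-803015970 - \frac{\sqrt{86 - 201}}{4}\right) \left(17801 + 12643\right) = \left(-803015970 - \frac{\sqrt{-115}}{4}\right) 30444 = \left(-803015970 - \frac{i \sqrt{115}}{4}\right) 30444 = -24447018190680 - 7611 i \sqrt{115}$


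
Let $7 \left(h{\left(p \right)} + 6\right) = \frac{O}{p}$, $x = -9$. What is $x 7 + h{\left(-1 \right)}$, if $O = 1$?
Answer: $- \frac{484}{7} \approx -69.143$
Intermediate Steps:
$h{\left(p \right)} = -6 + \frac{1}{7 p}$ ($h{\left(p \right)} = -6 + \frac{1 \frac{1}{p}}{7} = -6 + \frac{1}{7 p}$)
$x 7 + h{\left(-1 \right)} = \left(-9\right) 7 - \left(6 - \frac{1}{7 \left(-1\right)}\right) = -63 + \left(-6 + \frac{1}{7} \left(-1\right)\right) = -63 - \frac{43}{7} = - \frac{484}{7}$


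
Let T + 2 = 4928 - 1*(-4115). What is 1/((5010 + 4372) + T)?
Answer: 1/18423 ≈ 5.4280e-5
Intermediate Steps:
T = 9041 (T = -2 + (4928 - 1*(-4115)) = -2 + (4928 + 4115) = -2 + 9043 = 9041)
1/((5010 + 4372) + T) = 1/((5010 + 4372) + 9041) = 1/(9382 + 9041) = 1/18423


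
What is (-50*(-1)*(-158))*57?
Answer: -450300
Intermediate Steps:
(-50*(-1)*(-158))*57 = (50*(-158))*57 = -7900*57 = -450300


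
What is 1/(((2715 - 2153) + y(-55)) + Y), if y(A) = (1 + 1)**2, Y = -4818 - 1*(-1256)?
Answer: -1/2996 ≈ -0.00033378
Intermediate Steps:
Y = -3562 (Y = -4818 + 1256 = -3562)
y(A) = 4 (y(A) = 2**2 = 4)
1/(((2715 - 2153) + y(-55)) + Y) = 1/(((2715 - 2153) + 4) - 3562) = 1/((562 + 4) - 3562) = 1/(566 - 3562) = 1/(-2996) = -1/2996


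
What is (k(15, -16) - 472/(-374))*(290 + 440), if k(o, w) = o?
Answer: 2219930/187 ≈ 11871.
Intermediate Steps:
(k(15, -16) - 472/(-374))*(290 + 440) = (15 - 472/(-374))*(290 + 440) = (15 - 472*(-1/374))*730 = (15 + 236/187)*730 = (3041/187)*730 = 2219930/187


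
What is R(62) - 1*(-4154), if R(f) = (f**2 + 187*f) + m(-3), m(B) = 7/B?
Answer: 58769/3 ≈ 19590.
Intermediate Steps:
R(f) = -7/3 + f**2 + 187*f (R(f) = (f**2 + 187*f) + 7/(-3) = (f**2 + 187*f) + 7*(-1/3) = (f**2 + 187*f) - 7/3 = -7/3 + f**2 + 187*f)
R(62) - 1*(-4154) = (-7/3 + 62**2 + 187*62) - 1*(-4154) = (-7/3 + 3844 + 11594) + 4154 = 46307/3 + 4154 = 58769/3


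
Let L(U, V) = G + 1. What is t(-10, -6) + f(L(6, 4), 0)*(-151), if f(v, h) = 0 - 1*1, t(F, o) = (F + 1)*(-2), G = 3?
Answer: 169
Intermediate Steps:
L(U, V) = 4 (L(U, V) = 3 + 1 = 4)
t(F, o) = -2 - 2*F (t(F, o) = (1 + F)*(-2) = -2 - 2*F)
f(v, h) = -1 (f(v, h) = 0 - 1 = -1)
t(-10, -6) + f(L(6, 4), 0)*(-151) = (-2 - 2*(-10)) - 1*(-151) = (-2 + 20) + 151 = 18 + 151 = 169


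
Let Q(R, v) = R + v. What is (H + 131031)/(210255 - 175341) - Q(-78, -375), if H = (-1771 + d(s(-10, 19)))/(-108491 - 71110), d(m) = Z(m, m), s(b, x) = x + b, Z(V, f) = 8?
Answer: 1432055129818/3135294657 ≈ 456.75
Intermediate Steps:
s(b, x) = b + x
d(m) = 8
H = 1763/179601 (H = (-1771 + 8)/(-108491 - 71110) = -1763/(-179601) = -1763*(-1/179601) = 1763/179601 ≈ 0.0098162)
(H + 131031)/(210255 - 175341) - Q(-78, -375) = (1763/179601 + 131031)/(210255 - 175341) - (-78 - 375) = (23533300394/179601)/34914 - 1*(-453) = (23533300394/179601)*(1/34914) + 453 = 11766650197/3135294657 + 453 = 1432055129818/3135294657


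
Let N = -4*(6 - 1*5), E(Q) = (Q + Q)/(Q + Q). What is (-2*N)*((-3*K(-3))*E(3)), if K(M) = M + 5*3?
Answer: -288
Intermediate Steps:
K(M) = 15 + M (K(M) = M + 15 = 15 + M)
E(Q) = 1 (E(Q) = (2*Q)/((2*Q)) = (2*Q)*(1/(2*Q)) = 1)
N = -4 (N = -4*(6 - 5) = -4*1 = -4)
(-2*N)*((-3*K(-3))*E(3)) = (-2*(-4))*(-3*(15 - 3)*1) = 8*(-3*12*1) = 8*(-36*1) = 8*(-36) = -288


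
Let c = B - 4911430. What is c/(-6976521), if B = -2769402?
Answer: 7680832/6976521 ≈ 1.1010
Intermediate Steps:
c = -7680832 (c = -2769402 - 4911430 = -7680832)
c/(-6976521) = -7680832/(-6976521) = -7680832*(-1/6976521) = 7680832/6976521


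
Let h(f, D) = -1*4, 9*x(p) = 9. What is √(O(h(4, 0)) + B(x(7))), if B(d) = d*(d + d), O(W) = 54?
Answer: 2*√14 ≈ 7.4833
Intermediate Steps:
x(p) = 1 (x(p) = (⅑)*9 = 1)
h(f, D) = -4
B(d) = 2*d² (B(d) = d*(2*d) = 2*d²)
√(O(h(4, 0)) + B(x(7))) = √(54 + 2*1²) = √(54 + 2*1) = √(54 + 2) = √56 = 2*√14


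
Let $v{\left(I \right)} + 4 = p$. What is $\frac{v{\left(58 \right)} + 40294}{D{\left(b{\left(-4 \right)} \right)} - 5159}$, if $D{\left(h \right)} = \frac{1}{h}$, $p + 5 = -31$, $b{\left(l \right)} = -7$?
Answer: $- \frac{46963}{6019} \approx -7.8025$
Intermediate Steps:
$p = -36$ ($p = -5 - 31 = -36$)
$v{\left(I \right)} = -40$ ($v{\left(I \right)} = -4 - 36 = -40$)
$\frac{v{\left(58 \right)} + 40294}{D{\left(b{\left(-4 \right)} \right)} - 5159} = \frac{-40 + 40294}{\frac{1}{-7} - 5159} = \frac{40254}{- \frac{1}{7} - 5159} = \frac{40254}{- \frac{36114}{7}} = 40254 \left(- \frac{7}{36114}\right) = - \frac{46963}{6019}$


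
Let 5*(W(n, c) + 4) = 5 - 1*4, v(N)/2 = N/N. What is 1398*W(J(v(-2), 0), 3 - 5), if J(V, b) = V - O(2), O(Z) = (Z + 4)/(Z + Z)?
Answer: -26562/5 ≈ -5312.4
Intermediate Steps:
O(Z) = (4 + Z)/(2*Z) (O(Z) = (4 + Z)/((2*Z)) = (4 + Z)*(1/(2*Z)) = (4 + Z)/(2*Z))
v(N) = 2 (v(N) = 2*(N/N) = 2*1 = 2)
J(V, b) = -3/2 + V (J(V, b) = V - (4 + 2)/(2*2) = V - 6/(2*2) = V - 1*3/2 = V - 3/2 = -3/2 + V)
W(n, c) = -19/5 (W(n, c) = -4 + (5 - 1*4)/5 = -4 + (5 - 4)/5 = -4 + (⅕)*1 = -4 + ⅕ = -19/5)
1398*W(J(v(-2), 0), 3 - 5) = 1398*(-19/5) = -26562/5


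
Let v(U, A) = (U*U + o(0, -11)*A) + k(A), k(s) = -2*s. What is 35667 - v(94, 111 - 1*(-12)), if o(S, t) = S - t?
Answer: 25724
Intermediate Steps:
k(s) = -2*s
v(U, A) = U**2 + 9*A (v(U, A) = (U*U + (0 - 1*(-11))*A) - 2*A = (U**2 + (0 + 11)*A) - 2*A = (U**2 + 11*A) - 2*A = U**2 + 9*A)
35667 - v(94, 111 - 1*(-12)) = 35667 - (94**2 + 9*(111 - 1*(-12))) = 35667 - (8836 + 9*(111 + 12)) = 35667 - (8836 + 9*123) = 35667 - (8836 + 1107) = 35667 - 1*9943 = 35667 - 9943 = 25724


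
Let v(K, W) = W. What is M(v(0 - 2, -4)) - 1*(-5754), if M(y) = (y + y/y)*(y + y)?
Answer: 5778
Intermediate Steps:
M(y) = 2*y*(1 + y) (M(y) = (y + 1)*(2*y) = (1 + y)*(2*y) = 2*y*(1 + y))
M(v(0 - 2, -4)) - 1*(-5754) = 2*(-4)*(1 - 4) - 1*(-5754) = 2*(-4)*(-3) + 5754 = 24 + 5754 = 5778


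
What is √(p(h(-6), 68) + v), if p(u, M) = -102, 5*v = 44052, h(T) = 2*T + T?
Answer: 3*√24190/5 ≈ 93.319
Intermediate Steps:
h(T) = 3*T
v = 44052/5 (v = (⅕)*44052 = 44052/5 ≈ 8810.4)
√(p(h(-6), 68) + v) = √(-102 + 44052/5) = √(43542/5) = 3*√24190/5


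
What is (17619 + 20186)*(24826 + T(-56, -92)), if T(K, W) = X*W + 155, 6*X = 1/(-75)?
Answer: 42498649531/45 ≈ 9.4441e+8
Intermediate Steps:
X = -1/450 (X = (⅙)/(-75) = (⅙)*(-1/75) = -1/450 ≈ -0.0022222)
T(K, W) = 155 - W/450 (T(K, W) = -W/450 + 155 = 155 - W/450)
(17619 + 20186)*(24826 + T(-56, -92)) = (17619 + 20186)*(24826 + (155 - 1/450*(-92))) = 37805*(24826 + (155 + 46/225)) = 37805*(24826 + 34921/225) = 37805*(5620771/225) = 42498649531/45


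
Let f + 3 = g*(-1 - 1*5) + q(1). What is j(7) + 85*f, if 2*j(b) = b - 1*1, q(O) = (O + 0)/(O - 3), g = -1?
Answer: 431/2 ≈ 215.50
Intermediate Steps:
q(O) = O/(-3 + O)
j(b) = -1/2 + b/2 (j(b) = (b - 1*1)/2 = (b - 1)/2 = (-1 + b)/2 = -1/2 + b/2)
f = 5/2 (f = -3 + (-(-1 - 1*5) + 1/(-3 + 1)) = -3 + (-(-1 - 5) + 1/(-2)) = -3 + (-1*(-6) + 1*(-1/2)) = -3 + (6 - 1/2) = -3 + 11/2 = 5/2 ≈ 2.5000)
j(7) + 85*f = (-1/2 + (1/2)*7) + 85*(5/2) = (-1/2 + 7/2) + 425/2 = 3 + 425/2 = 431/2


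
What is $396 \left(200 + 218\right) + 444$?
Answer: $165972$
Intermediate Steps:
$396 \left(200 + 218\right) + 444 = 396 \cdot 418 + 444 = 165528 + 444 = 165972$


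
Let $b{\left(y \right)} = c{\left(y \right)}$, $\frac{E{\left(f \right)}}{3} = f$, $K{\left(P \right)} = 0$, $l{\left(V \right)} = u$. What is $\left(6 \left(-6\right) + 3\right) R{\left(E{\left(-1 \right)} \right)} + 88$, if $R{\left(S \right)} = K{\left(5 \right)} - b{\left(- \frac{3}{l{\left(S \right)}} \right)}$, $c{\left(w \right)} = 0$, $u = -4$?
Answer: $88$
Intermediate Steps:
$l{\left(V \right)} = -4$
$E{\left(f \right)} = 3 f$
$b{\left(y \right)} = 0$
$R{\left(S \right)} = 0$ ($R{\left(S \right)} = 0 - 0 = 0 + 0 = 0$)
$\left(6 \left(-6\right) + 3\right) R{\left(E{\left(-1 \right)} \right)} + 88 = \left(6 \left(-6\right) + 3\right) 0 + 88 = \left(-36 + 3\right) 0 + 88 = \left(-33\right) 0 + 88 = 0 + 88 = 88$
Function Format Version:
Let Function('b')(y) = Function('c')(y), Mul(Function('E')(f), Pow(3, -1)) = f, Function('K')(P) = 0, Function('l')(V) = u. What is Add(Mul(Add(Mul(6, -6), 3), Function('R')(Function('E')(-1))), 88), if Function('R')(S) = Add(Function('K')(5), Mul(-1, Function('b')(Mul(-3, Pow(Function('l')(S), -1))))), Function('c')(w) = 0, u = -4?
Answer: 88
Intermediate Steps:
Function('l')(V) = -4
Function('E')(f) = Mul(3, f)
Function('b')(y) = 0
Function('R')(S) = 0 (Function('R')(S) = Add(0, Mul(-1, 0)) = Add(0, 0) = 0)
Add(Mul(Add(Mul(6, -6), 3), Function('R')(Function('E')(-1))), 88) = Add(Mul(Add(Mul(6, -6), 3), 0), 88) = Add(Mul(Add(-36, 3), 0), 88) = Add(Mul(-33, 0), 88) = Add(0, 88) = 88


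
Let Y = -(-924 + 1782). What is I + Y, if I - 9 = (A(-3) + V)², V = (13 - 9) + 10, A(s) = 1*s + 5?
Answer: -593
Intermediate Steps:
A(s) = 5 + s (A(s) = s + 5 = 5 + s)
V = 14 (V = 4 + 10 = 14)
I = 265 (I = 9 + ((5 - 3) + 14)² = 9 + (2 + 14)² = 9 + 16² = 9 + 256 = 265)
Y = -858 (Y = -1*858 = -858)
I + Y = 265 - 858 = -593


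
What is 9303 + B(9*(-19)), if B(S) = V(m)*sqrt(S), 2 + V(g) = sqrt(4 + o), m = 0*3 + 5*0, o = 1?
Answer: 9303 + 3*I*sqrt(19)*(-2 + sqrt(5)) ≈ 9303.0 + 3.087*I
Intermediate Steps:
m = 0 (m = 0 + 0 = 0)
V(g) = -2 + sqrt(5) (V(g) = -2 + sqrt(4 + 1) = -2 + sqrt(5))
B(S) = sqrt(S)*(-2 + sqrt(5)) (B(S) = (-2 + sqrt(5))*sqrt(S) = sqrt(S)*(-2 + sqrt(5)))
9303 + B(9*(-19)) = 9303 + sqrt(9*(-19))*(-2 + sqrt(5)) = 9303 + sqrt(-171)*(-2 + sqrt(5)) = 9303 + (3*I*sqrt(19))*(-2 + sqrt(5)) = 9303 + 3*I*sqrt(19)*(-2 + sqrt(5))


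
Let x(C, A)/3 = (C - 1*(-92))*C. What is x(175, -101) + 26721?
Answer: 166896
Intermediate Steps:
x(C, A) = 3*C*(92 + C) (x(C, A) = 3*((C - 1*(-92))*C) = 3*((C + 92)*C) = 3*((92 + C)*C) = 3*(C*(92 + C)) = 3*C*(92 + C))
x(175, -101) + 26721 = 3*175*(92 + 175) + 26721 = 3*175*267 + 26721 = 140175 + 26721 = 166896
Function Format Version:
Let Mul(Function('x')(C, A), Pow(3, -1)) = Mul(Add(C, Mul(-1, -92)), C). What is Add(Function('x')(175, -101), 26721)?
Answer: 166896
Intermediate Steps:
Function('x')(C, A) = Mul(3, C, Add(92, C)) (Function('x')(C, A) = Mul(3, Mul(Add(C, Mul(-1, -92)), C)) = Mul(3, Mul(Add(C, 92), C)) = Mul(3, Mul(Add(92, C), C)) = Mul(3, Mul(C, Add(92, C))) = Mul(3, C, Add(92, C)))
Add(Function('x')(175, -101), 26721) = Add(Mul(3, 175, Add(92, 175)), 26721) = Add(Mul(3, 175, 267), 26721) = Add(140175, 26721) = 166896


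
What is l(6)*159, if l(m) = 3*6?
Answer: 2862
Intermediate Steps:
l(m) = 18
l(6)*159 = 18*159 = 2862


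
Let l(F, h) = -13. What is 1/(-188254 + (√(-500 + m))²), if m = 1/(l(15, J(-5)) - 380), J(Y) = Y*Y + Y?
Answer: -393/74180323 ≈ -5.2979e-6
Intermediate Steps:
J(Y) = Y + Y² (J(Y) = Y² + Y = Y + Y²)
m = -1/393 (m = 1/(-13 - 380) = 1/(-393) = -1/393 ≈ -0.0025445)
1/(-188254 + (√(-500 + m))²) = 1/(-188254 + (√(-500 - 1/393))²) = 1/(-188254 + (√(-196501/393))²) = 1/(-188254 + (I*√77224893/393)²) = 1/(-188254 - 196501/393) = 1/(-74180323/393) = -393/74180323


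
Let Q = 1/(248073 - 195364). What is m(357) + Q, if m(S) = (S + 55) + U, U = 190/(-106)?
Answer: 1145946422/2793577 ≈ 410.21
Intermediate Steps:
U = -95/53 (U = 190*(-1/106) = -95/53 ≈ -1.7925)
Q = 1/52709 ≈ 1.8972e-5
m(S) = 2820/53 + S (m(S) = (S + 55) - 95/53 = (55 + S) - 95/53 = 2820/53 + S)
m(357) + Q = (2820/53 + 357) + 1/52709 = 21741/53 + 1/52709 = 1145946422/2793577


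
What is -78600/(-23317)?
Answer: 78600/23317 ≈ 3.3709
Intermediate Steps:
-78600/(-23317) = -78600*(-1)/23317 = -30*(-2620/23317) = 78600/23317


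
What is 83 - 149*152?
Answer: -22565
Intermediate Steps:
83 - 149*152 = 83 - 22648 = -22565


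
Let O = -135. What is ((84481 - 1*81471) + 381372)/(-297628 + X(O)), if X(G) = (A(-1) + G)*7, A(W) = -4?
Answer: -384382/298601 ≈ -1.2873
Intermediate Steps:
X(G) = -28 + 7*G (X(G) = (-4 + G)*7 = -28 + 7*G)
((84481 - 1*81471) + 381372)/(-297628 + X(O)) = ((84481 - 1*81471) + 381372)/(-297628 + (-28 + 7*(-135))) = ((84481 - 81471) + 381372)/(-297628 + (-28 - 945)) = (3010 + 381372)/(-297628 - 973) = 384382/(-298601) = 384382*(-1/298601) = -384382/298601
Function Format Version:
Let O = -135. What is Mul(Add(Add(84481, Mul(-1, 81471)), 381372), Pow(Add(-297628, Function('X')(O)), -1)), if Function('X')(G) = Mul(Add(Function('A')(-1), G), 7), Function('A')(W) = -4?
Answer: Rational(-384382, 298601) ≈ -1.2873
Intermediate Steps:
Function('X')(G) = Add(-28, Mul(7, G)) (Function('X')(G) = Mul(Add(-4, G), 7) = Add(-28, Mul(7, G)))
Mul(Add(Add(84481, Mul(-1, 81471)), 381372), Pow(Add(-297628, Function('X')(O)), -1)) = Mul(Add(Add(84481, Mul(-1, 81471)), 381372), Pow(Add(-297628, Add(-28, Mul(7, -135))), -1)) = Mul(Add(Add(84481, -81471), 381372), Pow(Add(-297628, Add(-28, -945)), -1)) = Mul(Add(3010, 381372), Pow(Add(-297628, -973), -1)) = Mul(384382, Pow(-298601, -1)) = Mul(384382, Rational(-1, 298601)) = Rational(-384382, 298601)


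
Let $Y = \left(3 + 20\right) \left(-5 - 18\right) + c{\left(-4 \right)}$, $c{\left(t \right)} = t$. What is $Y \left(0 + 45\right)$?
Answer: $-23985$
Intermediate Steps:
$Y = -533$ ($Y = \left(3 + 20\right) \left(-5 - 18\right) - 4 = 23 \left(-23\right) - 4 = -529 - 4 = -533$)
$Y \left(0 + 45\right) = - 533 \left(0 + 45\right) = \left(-533\right) 45 = -23985$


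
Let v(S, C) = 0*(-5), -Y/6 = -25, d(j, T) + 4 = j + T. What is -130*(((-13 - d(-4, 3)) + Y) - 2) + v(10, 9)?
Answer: -18200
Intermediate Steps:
d(j, T) = -4 + T + j (d(j, T) = -4 + (j + T) = -4 + (T + j) = -4 + T + j)
Y = 150 (Y = -6*(-25) = 150)
v(S, C) = 0
-130*(((-13 - d(-4, 3)) + Y) - 2) + v(10, 9) = -130*(((-13 - (-4 + 3 - 4)) + 150) - 2) + 0 = -130*(((-13 - 1*(-5)) + 150) - 2) + 0 = -130*(((-13 + 5) + 150) - 2) + 0 = -130*((-8 + 150) - 2) + 0 = -130*(142 - 2) + 0 = -130*140 + 0 = -18200 + 0 = -18200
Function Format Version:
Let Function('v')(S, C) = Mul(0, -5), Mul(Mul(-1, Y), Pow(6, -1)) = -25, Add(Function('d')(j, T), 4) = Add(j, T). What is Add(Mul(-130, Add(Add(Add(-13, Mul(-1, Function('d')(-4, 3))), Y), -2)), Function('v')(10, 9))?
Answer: -18200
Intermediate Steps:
Function('d')(j, T) = Add(-4, T, j) (Function('d')(j, T) = Add(-4, Add(j, T)) = Add(-4, Add(T, j)) = Add(-4, T, j))
Y = 150 (Y = Mul(-6, -25) = 150)
Function('v')(S, C) = 0
Add(Mul(-130, Add(Add(Add(-13, Mul(-1, Function('d')(-4, 3))), Y), -2)), Function('v')(10, 9)) = Add(Mul(-130, Add(Add(Add(-13, Mul(-1, Add(-4, 3, -4))), 150), -2)), 0) = Add(Mul(-130, Add(Add(Add(-13, Mul(-1, -5)), 150), -2)), 0) = Add(Mul(-130, Add(Add(Add(-13, 5), 150), -2)), 0) = Add(Mul(-130, Add(Add(-8, 150), -2)), 0) = Add(Mul(-130, Add(142, -2)), 0) = Add(Mul(-130, 140), 0) = Add(-18200, 0) = -18200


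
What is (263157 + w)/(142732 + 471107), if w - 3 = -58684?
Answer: 204476/613839 ≈ 0.33311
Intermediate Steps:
w = -58681 (w = 3 - 58684 = -58681)
(263157 + w)/(142732 + 471107) = (263157 - 58681)/(142732 + 471107) = 204476/613839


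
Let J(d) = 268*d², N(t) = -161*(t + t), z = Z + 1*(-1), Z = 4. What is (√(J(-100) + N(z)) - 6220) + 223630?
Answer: 217410 + √2679034 ≈ 2.1905e+5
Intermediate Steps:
z = 3 (z = 4 + 1*(-1) = 4 - 1 = 3)
N(t) = -322*t
(√(J(-100) + N(z)) - 6220) + 223630 = (√(268*(-100)² - 322*3) - 6220) + 223630 = (√(268*10000 - 966) - 6220) + 223630 = (√(2680000 - 966) - 6220) + 223630 = (√2679034 - 6220) + 223630 = (-6220 + √2679034) + 223630 = 217410 + √2679034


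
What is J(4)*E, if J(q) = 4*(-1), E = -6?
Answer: 24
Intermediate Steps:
J(q) = -4
J(4)*E = -4*(-6) = 24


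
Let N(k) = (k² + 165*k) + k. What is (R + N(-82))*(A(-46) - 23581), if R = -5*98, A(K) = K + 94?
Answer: 173626474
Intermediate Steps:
A(K) = 94 + K
R = -490
N(k) = k² + 166*k
(R + N(-82))*(A(-46) - 23581) = (-490 - 82*(166 - 82))*((94 - 46) - 23581) = (-490 - 82*84)*(48 - 23581) = (-490 - 6888)*(-23533) = -7378*(-23533) = 173626474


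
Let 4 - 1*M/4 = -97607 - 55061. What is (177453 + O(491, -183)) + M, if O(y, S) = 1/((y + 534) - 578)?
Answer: 352299028/447 ≈ 7.8814e+5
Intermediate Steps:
O(y, S) = 1/(-44 + y) (O(y, S) = 1/((534 + y) - 578) = 1/(-44 + y))
M = 610688 (M = 16 - 4*(-97607 - 55061) = 16 - 4*(-152668) = 16 + 610672 = 610688)
(177453 + O(491, -183)) + M = (177453 + 1/(-44 + 491)) + 610688 = (177453 + 1/447) + 610688 = 79321492/447 + 610688 = 352299028/447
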